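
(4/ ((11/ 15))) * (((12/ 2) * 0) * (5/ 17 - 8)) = 0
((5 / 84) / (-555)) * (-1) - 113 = -1053611 / 9324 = -113.00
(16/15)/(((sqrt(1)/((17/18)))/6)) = 272/45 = 6.04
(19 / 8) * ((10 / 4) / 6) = 95 / 96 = 0.99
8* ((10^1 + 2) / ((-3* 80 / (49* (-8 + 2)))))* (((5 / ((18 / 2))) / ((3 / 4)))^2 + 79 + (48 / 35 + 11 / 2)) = 61740266 / 6075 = 10163.01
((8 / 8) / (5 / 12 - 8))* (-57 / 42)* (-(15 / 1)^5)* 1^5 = -86568750 / 637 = -135900.71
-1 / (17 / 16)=-16 / 17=-0.94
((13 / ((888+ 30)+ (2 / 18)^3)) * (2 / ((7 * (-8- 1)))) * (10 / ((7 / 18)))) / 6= -63180 / 32791927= -0.00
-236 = -236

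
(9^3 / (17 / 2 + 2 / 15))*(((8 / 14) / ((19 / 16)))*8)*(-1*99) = -1108546560 / 34447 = -32181.22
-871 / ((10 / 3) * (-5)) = 2613 / 50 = 52.26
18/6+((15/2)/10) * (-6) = -3/2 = -1.50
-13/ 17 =-0.76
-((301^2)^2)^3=-553092726310835924575445943601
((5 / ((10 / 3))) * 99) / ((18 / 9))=297 / 4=74.25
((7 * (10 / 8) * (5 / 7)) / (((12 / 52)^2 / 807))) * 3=1136525 / 4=284131.25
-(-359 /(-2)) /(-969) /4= 359 /7752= 0.05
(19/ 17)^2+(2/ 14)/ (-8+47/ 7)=2960/ 2601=1.14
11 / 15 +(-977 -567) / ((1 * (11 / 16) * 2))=-185159 / 165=-1122.18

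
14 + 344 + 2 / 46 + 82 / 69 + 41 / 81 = 670192 / 1863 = 359.74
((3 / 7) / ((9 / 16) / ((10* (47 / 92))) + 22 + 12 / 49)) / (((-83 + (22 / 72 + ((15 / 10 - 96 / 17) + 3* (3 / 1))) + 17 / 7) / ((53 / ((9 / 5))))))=-4980007200 / 665309883667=-0.01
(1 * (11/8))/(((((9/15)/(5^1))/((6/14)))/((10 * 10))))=491.07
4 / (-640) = -1 / 160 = -0.01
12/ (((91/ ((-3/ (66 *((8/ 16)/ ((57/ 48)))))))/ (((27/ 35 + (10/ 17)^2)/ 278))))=-0.00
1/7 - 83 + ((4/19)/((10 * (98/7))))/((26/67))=-1432533/17290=-82.85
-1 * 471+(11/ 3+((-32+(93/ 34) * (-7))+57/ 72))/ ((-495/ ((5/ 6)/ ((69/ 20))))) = -1968954167/ 4180572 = -470.98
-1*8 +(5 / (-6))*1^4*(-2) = -19 / 3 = -6.33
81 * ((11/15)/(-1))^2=1089/25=43.56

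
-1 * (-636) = 636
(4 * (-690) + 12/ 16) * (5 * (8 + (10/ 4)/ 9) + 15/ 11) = -31142735/ 264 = -117964.91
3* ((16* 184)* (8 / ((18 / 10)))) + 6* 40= 118480 / 3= 39493.33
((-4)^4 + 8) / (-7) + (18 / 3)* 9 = 114 / 7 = 16.29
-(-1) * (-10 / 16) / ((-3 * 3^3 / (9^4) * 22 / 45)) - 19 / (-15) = 276719 / 2640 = 104.82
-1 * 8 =-8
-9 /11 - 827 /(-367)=5794 /4037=1.44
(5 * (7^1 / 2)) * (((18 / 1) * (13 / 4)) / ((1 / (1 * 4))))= 4095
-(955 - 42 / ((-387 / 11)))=-123349 / 129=-956.19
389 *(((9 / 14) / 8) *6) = 10503 / 56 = 187.55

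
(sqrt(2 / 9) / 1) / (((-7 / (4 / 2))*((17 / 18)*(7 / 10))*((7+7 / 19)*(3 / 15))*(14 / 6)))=-1710*sqrt(2) / 40817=-0.06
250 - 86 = 164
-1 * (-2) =2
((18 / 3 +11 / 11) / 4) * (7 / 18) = 49 / 72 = 0.68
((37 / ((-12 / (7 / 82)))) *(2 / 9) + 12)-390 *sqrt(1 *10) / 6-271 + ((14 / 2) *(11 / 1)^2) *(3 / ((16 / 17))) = 2235.21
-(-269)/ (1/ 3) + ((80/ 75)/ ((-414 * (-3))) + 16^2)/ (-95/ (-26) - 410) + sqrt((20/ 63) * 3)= 2 * sqrt(105)/ 21 + 79357269977/ 98412975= 807.35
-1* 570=-570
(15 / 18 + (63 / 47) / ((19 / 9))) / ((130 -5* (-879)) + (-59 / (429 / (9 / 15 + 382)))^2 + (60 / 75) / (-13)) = 12065421225 / 59935150007764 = 0.00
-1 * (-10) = 10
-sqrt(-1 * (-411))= -sqrt(411)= -20.27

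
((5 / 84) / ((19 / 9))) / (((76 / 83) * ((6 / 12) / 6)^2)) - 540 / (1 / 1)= -1353375 / 2527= -535.57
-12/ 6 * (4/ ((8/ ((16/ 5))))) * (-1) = 16/ 5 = 3.20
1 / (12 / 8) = 2 / 3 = 0.67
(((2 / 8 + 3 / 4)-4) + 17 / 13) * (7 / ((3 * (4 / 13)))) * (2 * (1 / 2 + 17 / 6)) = -770 / 9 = -85.56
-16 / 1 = -16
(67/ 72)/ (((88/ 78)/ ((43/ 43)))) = 871/ 1056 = 0.82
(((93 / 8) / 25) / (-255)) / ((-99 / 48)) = 62 / 70125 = 0.00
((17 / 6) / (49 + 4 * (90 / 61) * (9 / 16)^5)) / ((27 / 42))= 951451648 / 10649648151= 0.09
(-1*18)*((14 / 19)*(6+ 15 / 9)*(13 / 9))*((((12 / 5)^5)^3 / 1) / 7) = -6142265934401765376 / 579833984375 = -10593145.80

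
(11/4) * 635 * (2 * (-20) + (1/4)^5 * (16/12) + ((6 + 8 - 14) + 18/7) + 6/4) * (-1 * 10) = 6745589125/10752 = 627379.94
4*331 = 1324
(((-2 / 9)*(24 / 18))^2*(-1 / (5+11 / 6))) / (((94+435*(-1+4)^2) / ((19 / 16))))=-8 / 2102193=-0.00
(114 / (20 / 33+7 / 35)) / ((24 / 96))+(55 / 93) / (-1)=367895 / 651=565.12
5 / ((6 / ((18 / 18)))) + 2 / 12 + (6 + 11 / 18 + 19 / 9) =175 / 18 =9.72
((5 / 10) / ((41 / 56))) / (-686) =-2 / 2009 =-0.00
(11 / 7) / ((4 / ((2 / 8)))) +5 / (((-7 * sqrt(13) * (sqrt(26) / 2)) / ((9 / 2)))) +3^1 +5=907 / 112- 45 * sqrt(2) / 182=7.75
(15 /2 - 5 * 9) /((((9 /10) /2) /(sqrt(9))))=-250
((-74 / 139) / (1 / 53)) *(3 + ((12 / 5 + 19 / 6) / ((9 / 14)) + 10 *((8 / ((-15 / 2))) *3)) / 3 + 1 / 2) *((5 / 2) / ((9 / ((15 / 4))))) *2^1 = 33993935 / 135108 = 251.61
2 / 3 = 0.67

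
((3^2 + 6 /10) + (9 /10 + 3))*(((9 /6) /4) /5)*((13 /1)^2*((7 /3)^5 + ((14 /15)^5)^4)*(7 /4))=27306806215829347729572333283 /1313681671142578125000000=20786.47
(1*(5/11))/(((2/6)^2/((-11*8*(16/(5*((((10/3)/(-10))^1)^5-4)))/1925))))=279936/1873025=0.15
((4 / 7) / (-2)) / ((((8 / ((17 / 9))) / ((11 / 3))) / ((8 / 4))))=-187 / 378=-0.49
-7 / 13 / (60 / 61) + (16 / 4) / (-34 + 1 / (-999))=-17620789 / 26494260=-0.67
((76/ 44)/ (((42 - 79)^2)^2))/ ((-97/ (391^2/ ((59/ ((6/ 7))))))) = -17428434/ 825888402031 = -0.00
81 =81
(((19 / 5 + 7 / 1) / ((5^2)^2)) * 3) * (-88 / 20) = -3564 / 15625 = -0.23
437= 437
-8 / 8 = -1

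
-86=-86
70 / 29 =2.41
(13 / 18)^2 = 169 / 324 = 0.52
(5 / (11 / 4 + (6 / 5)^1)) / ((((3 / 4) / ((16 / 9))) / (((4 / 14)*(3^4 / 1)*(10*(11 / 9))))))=848.70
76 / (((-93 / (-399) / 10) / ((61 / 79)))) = 6165880 / 2449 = 2517.71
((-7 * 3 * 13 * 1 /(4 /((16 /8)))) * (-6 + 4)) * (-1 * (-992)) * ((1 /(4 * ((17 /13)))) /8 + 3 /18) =877331 /17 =51607.71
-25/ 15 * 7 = -35/ 3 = -11.67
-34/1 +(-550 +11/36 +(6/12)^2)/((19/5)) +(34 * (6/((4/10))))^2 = 44446561/171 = 259921.41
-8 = -8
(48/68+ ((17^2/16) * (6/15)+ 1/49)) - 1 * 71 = -2100783/33320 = -63.05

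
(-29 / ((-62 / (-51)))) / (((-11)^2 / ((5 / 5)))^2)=-1479 / 907742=-0.00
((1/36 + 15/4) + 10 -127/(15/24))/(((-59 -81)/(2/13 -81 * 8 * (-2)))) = 1436294/819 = 1753.72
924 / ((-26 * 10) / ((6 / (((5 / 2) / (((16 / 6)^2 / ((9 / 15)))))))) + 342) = 19712 / 7101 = 2.78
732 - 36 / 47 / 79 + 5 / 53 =144066205 / 196789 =732.08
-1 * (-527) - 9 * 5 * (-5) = 752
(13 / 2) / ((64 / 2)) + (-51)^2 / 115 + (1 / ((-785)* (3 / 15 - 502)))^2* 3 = 26061769998099751 / 1142032443547840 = 22.82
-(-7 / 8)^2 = -49 / 64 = -0.77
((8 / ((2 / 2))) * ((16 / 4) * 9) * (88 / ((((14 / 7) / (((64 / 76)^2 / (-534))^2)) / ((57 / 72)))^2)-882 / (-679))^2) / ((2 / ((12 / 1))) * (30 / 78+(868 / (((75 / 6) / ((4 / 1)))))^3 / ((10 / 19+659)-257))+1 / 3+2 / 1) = 228402400885349640874886142789852187993388300000000 / 4171492499538544244418744999098872718847938225801703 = 0.05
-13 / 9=-1.44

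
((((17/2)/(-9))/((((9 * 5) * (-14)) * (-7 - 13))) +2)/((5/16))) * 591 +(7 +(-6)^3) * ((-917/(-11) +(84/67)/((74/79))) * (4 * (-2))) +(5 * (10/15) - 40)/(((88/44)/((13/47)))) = 400228316705188/2752619625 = 145399.06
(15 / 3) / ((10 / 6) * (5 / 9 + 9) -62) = -135 / 1244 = -0.11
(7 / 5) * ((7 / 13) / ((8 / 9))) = 441 / 520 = 0.85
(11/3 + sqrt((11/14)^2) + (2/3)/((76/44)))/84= 429/7448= 0.06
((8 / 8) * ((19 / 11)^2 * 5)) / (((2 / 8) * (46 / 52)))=187720 / 2783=67.45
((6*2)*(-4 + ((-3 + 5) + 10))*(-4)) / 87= -128 / 29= -4.41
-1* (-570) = 570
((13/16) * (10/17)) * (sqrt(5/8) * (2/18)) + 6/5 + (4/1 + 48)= 53.24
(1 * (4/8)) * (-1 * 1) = -1/2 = -0.50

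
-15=-15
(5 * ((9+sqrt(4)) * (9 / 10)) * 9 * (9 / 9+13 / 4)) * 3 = 45441 / 8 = 5680.12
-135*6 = -810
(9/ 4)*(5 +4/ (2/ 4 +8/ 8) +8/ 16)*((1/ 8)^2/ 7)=21/ 512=0.04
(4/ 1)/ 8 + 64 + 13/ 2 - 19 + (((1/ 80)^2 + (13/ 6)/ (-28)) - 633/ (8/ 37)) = -386494379/ 134400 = -2875.70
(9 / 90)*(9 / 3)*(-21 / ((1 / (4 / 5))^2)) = -504 / 125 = -4.03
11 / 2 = 5.50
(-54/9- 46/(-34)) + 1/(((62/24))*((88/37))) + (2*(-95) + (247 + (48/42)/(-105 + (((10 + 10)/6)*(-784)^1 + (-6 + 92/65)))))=2263008428221/43092382102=52.52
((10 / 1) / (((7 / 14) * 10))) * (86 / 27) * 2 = 344 / 27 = 12.74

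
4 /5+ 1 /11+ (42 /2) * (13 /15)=210 /11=19.09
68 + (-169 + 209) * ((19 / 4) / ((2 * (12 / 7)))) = 1481 / 12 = 123.42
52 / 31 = 1.68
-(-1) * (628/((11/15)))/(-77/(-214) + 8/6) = 6047640/11957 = 505.78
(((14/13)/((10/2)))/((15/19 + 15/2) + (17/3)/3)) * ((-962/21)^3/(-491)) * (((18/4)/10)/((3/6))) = 7807045584/2093734475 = 3.73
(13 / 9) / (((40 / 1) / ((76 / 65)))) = 19 / 450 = 0.04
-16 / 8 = -2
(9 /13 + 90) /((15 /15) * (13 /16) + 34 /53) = 111088 /1781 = 62.37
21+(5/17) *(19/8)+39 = 8255/136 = 60.70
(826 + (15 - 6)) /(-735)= -1.14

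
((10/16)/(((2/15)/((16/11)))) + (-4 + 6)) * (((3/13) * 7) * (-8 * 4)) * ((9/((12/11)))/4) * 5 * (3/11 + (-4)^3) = 42838110/143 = 299567.20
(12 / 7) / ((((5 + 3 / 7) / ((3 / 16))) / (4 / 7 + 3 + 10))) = 45 / 56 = 0.80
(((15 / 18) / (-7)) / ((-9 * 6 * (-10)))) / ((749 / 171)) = -19 / 377496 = -0.00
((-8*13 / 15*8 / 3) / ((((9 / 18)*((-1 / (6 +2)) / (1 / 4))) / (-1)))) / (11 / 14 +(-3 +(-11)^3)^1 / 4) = 23296 / 104805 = 0.22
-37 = -37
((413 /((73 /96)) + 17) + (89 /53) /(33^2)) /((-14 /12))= -4719993820 /9831129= -480.11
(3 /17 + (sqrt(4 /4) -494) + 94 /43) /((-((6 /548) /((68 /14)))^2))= 610333044736 /6321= 96556406.38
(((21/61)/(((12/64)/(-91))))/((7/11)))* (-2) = 32032/61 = 525.11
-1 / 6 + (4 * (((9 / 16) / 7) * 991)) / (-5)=-26827 / 420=-63.87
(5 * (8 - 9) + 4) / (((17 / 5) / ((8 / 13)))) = -40 / 221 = -0.18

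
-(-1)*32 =32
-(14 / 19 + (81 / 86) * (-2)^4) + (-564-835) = -1155897 / 817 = -1414.81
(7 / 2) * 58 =203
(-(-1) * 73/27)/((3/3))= 73/27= 2.70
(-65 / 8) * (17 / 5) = -221 / 8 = -27.62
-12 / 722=-6 / 361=-0.02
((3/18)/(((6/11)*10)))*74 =407/180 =2.26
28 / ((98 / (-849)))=-1698 / 7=-242.57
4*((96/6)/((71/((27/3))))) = 576/71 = 8.11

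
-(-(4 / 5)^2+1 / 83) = 1303 / 2075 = 0.63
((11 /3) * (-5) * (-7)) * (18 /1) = 2310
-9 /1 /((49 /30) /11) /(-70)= 297 /343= 0.87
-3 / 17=-0.18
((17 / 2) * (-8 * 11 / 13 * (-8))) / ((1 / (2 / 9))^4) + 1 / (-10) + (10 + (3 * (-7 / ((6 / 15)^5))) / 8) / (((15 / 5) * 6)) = -2765065393 / 218350080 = -12.66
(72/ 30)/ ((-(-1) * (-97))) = -12/ 485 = -0.02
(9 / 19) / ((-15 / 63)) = -189 / 95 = -1.99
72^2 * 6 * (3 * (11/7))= 1026432/7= 146633.14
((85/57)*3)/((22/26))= 1105/209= 5.29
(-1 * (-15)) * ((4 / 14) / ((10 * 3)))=1 / 7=0.14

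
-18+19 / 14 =-233 / 14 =-16.64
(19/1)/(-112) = -19/112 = -0.17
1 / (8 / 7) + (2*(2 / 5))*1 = 67 / 40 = 1.68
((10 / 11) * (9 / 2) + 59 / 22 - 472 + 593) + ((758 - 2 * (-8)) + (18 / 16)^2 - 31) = 613915 / 704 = 872.04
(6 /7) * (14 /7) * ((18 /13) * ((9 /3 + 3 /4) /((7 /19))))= 15390 /637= 24.16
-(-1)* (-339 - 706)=-1045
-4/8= -1/2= -0.50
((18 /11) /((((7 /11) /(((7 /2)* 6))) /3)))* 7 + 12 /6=1136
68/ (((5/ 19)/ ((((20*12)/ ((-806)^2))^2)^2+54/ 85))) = 164.16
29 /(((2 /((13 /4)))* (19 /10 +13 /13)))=65 /4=16.25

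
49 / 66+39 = 2623 / 66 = 39.74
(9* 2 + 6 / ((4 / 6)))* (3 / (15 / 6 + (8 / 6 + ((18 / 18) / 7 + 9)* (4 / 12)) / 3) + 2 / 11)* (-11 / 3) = -46404 / 499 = -92.99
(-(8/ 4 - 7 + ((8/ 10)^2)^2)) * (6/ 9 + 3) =16.83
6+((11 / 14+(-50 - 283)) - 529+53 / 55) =-657773 / 770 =-854.25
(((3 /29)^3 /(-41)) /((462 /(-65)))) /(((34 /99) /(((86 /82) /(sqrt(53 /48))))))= 226395*sqrt(159) /258573812063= 0.00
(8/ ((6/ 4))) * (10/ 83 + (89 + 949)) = 1378624/ 249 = 5536.64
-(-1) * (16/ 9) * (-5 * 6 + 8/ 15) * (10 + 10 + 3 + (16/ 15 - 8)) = -1704352/ 2025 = -841.66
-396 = -396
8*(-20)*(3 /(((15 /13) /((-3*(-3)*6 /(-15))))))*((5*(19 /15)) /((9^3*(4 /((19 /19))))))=3952 /1215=3.25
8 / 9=0.89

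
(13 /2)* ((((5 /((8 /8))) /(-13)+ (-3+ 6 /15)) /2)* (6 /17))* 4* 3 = -3492 /85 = -41.08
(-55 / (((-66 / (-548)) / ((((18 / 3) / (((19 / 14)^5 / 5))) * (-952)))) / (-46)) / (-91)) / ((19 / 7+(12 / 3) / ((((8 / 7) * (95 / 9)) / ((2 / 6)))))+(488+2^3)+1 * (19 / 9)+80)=29040095153664000 / 11780945289919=2465.01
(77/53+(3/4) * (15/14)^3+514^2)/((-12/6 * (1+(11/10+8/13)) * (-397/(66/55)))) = 5993972106135/40761971824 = 147.05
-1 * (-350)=350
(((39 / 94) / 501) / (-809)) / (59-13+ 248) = -0.00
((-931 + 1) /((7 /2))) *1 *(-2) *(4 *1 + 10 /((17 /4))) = 401760 /119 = 3376.13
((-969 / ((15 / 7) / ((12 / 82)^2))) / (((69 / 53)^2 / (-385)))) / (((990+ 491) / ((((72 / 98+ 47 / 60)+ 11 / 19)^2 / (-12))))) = -4287595698067 / 7877423005200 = -0.54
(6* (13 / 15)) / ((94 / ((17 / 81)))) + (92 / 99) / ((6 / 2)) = 67291 / 209385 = 0.32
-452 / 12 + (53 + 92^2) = 25438 / 3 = 8479.33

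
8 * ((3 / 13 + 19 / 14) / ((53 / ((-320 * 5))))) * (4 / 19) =-7398400 / 91637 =-80.74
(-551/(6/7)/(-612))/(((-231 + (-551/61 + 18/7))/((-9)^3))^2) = 9.90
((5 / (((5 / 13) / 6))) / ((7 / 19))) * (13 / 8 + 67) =406809 / 28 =14528.89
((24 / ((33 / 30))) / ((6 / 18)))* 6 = 392.73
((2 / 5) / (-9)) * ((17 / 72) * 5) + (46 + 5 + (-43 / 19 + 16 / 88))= 3309023 / 67716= 48.87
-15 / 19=-0.79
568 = 568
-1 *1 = -1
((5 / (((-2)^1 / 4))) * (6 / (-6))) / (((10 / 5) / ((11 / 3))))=55 / 3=18.33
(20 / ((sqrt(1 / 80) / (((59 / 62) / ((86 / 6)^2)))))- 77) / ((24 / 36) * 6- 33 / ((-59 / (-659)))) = 649 / 3073- 1253160 * sqrt(5) / 1232989009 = 0.21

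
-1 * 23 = -23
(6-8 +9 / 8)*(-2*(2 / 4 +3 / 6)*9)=63 / 4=15.75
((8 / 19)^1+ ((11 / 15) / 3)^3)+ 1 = 2485664 / 1731375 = 1.44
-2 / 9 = -0.22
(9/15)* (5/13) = 3/13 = 0.23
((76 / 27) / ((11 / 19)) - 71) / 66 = -19643 / 19602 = -1.00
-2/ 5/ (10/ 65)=-13/ 5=-2.60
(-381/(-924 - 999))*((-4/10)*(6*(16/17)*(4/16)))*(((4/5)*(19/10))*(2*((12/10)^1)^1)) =-2779776/6810625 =-0.41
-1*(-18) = 18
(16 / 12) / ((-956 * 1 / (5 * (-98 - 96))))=970 / 717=1.35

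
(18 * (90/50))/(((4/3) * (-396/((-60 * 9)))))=729/22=33.14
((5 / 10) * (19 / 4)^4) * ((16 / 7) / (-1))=-130321 / 224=-581.79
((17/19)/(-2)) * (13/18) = -221/684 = -0.32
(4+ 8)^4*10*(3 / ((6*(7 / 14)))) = 207360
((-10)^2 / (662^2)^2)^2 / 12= 625 / 27664649924304580577472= 0.00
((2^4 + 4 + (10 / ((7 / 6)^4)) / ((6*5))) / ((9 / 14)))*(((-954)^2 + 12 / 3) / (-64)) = -1378035445 / 3087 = -446399.56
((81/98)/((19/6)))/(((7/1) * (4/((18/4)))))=2187/52136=0.04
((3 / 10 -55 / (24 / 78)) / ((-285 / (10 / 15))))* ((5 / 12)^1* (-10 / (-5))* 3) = 3569 / 3420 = 1.04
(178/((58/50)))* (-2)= -8900/29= -306.90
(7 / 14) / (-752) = -1 / 1504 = -0.00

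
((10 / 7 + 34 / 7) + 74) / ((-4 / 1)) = -281 / 14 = -20.07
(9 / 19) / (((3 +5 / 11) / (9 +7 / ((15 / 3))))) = 2574 / 1805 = 1.43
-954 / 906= -159 / 151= -1.05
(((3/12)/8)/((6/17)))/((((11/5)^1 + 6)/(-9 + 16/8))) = -595/7872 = -0.08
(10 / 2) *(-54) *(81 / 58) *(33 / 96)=-120285 / 928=-129.62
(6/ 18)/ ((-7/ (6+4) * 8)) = -5/ 84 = -0.06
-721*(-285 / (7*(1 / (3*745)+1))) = 65608425 / 2236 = 29341.87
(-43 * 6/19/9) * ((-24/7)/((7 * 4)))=172/931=0.18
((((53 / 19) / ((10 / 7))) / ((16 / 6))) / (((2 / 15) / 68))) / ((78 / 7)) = 33.51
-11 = -11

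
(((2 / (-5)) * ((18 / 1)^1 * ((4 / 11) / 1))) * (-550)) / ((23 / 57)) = 3568.70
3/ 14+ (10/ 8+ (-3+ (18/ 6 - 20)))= -519/ 28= -18.54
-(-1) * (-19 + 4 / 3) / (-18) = 53 / 54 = 0.98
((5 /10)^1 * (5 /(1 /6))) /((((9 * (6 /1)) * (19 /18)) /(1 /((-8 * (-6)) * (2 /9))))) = 15 /608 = 0.02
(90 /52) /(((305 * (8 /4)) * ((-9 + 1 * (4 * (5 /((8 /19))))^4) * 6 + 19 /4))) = 18 /193770724433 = 0.00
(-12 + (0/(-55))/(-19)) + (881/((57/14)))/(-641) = -450778/36537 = -12.34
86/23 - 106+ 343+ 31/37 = 205582/851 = 241.58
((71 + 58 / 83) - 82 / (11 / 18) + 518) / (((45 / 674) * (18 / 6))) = 93435946 / 41085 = 2274.21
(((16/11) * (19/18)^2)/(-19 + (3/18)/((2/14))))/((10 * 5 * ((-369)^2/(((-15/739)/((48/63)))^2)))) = -0.00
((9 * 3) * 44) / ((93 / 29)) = 11484 / 31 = 370.45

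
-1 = -1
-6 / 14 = -3 / 7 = -0.43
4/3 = 1.33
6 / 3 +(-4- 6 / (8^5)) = -32771 / 16384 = -2.00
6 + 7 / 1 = 13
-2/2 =-1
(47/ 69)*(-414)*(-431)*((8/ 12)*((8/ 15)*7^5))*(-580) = -1263785289088/ 3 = -421261763029.33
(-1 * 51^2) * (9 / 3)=-7803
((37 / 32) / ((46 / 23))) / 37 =1 / 64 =0.02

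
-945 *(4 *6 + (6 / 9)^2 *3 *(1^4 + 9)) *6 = -211680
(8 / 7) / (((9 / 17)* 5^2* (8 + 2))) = 68 / 7875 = 0.01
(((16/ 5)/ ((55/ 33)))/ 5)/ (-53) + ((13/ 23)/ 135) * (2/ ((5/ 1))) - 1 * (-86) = 353791832/ 4114125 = 85.99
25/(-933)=-25/933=-0.03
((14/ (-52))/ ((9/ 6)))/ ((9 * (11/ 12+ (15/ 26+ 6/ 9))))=-28/ 3033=-0.01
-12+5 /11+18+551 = 6132 /11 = 557.45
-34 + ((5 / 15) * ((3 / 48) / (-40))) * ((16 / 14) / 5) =-285601 / 8400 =-34.00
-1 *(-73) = 73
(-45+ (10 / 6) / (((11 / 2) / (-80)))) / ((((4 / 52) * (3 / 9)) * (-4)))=29705 / 44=675.11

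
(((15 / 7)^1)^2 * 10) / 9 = 250 / 49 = 5.10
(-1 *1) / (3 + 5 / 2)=-2 / 11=-0.18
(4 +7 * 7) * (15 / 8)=795 / 8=99.38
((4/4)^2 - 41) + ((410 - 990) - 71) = -691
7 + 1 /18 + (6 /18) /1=133 /18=7.39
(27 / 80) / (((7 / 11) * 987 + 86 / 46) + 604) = 759 / 2775040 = 0.00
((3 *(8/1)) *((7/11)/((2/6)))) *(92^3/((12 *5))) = 32704896/55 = 594634.47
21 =21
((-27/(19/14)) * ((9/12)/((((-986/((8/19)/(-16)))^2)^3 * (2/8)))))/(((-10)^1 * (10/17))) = 567/154610061621182297574130278400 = 0.00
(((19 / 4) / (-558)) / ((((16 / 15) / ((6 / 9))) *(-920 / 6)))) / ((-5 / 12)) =-19 / 228160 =-0.00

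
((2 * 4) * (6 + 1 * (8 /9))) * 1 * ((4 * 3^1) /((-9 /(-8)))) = 15872 /27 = 587.85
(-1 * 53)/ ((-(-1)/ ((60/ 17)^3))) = -11448000/ 4913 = -2330.14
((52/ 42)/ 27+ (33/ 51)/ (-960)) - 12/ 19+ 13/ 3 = 219589619/ 58605120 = 3.75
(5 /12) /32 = 5 /384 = 0.01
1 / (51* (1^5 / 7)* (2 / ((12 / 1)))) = 14 / 17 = 0.82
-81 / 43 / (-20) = 81 / 860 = 0.09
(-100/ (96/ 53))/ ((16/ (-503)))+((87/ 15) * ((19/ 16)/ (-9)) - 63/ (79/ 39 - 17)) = 731237381/ 420480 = 1739.05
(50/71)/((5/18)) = 2.54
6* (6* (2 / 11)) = 72 / 11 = 6.55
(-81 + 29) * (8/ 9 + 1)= -884/ 9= -98.22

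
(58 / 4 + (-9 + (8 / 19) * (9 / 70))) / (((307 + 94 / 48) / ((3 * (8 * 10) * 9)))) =38294208 / 986195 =38.83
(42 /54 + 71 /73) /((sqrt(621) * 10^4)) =sqrt(69) /1182600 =0.00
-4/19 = -0.21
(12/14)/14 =0.06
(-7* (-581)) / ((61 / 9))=36603 / 61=600.05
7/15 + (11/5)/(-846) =0.46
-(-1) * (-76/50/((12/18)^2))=-171/50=-3.42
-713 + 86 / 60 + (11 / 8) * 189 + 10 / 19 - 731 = -2695337 / 2280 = -1182.17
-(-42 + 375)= -333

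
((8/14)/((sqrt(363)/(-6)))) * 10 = -80 * sqrt(3)/77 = -1.80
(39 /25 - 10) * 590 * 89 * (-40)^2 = -709095040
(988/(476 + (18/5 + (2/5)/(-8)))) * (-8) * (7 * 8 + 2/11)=-32564480/35167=-926.00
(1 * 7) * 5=35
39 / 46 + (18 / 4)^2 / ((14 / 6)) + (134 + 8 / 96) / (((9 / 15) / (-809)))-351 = -524916193 / 2898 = -181130.50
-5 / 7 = -0.71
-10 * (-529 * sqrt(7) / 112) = 2645 * sqrt(7) / 56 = 124.96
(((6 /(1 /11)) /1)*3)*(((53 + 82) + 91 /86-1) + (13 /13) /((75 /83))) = 28982679 /1075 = 26960.63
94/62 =47/31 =1.52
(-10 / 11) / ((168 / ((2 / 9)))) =-5 / 4158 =-0.00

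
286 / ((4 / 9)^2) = 11583 / 8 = 1447.88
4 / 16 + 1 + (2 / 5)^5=15753 / 12500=1.26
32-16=16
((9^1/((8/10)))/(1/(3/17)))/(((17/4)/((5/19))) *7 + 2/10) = 45/2567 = 0.02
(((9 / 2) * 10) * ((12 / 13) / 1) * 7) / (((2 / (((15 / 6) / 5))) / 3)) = 2835 / 13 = 218.08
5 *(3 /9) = 5 /3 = 1.67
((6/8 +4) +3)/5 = 1.55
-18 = -18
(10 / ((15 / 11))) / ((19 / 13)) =286 / 57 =5.02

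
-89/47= -1.89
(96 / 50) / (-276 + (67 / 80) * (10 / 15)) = -1152 / 165265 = -0.01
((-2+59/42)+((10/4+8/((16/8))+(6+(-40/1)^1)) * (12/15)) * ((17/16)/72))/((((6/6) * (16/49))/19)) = -493297/9216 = -53.53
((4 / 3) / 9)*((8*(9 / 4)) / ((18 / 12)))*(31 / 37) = 496 / 333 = 1.49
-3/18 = -1/6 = -0.17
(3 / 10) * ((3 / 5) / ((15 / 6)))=9 / 125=0.07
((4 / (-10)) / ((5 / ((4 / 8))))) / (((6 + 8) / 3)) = -3 / 350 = -0.01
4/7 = 0.57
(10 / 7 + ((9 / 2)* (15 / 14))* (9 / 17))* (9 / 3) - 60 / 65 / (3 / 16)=7.02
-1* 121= -121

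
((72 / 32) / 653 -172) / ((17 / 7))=-70.82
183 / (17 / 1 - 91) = -183 / 74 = -2.47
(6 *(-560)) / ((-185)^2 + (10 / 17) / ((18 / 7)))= -25704 / 261823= -0.10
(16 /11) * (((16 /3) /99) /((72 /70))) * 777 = 580160 /9801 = 59.19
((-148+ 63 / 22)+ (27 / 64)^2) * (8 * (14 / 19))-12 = -866.49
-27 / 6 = -9 / 2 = -4.50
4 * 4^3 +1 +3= 260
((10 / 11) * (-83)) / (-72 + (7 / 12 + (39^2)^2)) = -1992 / 61072957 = -0.00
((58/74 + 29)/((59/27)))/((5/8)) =238032/10915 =21.81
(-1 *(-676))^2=456976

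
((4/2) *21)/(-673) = -42/673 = -0.06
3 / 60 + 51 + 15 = 1321 / 20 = 66.05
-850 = -850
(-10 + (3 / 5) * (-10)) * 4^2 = -256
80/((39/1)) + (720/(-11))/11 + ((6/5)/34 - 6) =-3956533/401115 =-9.86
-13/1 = -13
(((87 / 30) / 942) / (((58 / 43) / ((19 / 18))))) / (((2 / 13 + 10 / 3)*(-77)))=-10621 / 1183754880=-0.00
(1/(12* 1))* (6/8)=1/16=0.06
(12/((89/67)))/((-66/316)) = -42344/979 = -43.25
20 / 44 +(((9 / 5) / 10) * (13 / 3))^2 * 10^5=669245 / 11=60840.45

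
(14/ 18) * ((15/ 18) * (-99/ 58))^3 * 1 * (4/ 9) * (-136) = 19798625/ 146334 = 135.30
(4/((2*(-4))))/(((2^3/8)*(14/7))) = -1/4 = -0.25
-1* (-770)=770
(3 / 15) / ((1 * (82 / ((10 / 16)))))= 1 / 656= 0.00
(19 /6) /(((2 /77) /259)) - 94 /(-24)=94741 /3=31580.33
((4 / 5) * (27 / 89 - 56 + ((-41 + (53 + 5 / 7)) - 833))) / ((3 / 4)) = -8731792 / 9345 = -934.38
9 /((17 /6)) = 54 /17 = 3.18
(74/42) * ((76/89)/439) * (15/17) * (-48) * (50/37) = -912000/4649449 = -0.20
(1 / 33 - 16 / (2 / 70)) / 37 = -18479 / 1221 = -15.13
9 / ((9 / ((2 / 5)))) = 0.40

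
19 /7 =2.71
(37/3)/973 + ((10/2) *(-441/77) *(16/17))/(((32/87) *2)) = -79967519/2183412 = -36.63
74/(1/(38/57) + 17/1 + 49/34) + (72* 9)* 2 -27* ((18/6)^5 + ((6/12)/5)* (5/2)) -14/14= -7144817/1356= -5269.04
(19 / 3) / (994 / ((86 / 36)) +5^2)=817 / 56901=0.01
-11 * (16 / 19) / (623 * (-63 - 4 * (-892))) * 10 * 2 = -704 / 8297737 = -0.00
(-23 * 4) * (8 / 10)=-368 / 5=-73.60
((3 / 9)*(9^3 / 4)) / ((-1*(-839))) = 243 / 3356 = 0.07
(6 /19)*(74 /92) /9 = 37 /1311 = 0.03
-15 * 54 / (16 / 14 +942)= -2835 / 3301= -0.86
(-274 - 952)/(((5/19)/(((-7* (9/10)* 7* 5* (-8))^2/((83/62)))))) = -4493998490688/415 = -10828912025.75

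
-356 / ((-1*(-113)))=-356 / 113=-3.15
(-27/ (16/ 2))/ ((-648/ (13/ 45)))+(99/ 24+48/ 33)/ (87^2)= 179183/ 79928640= 0.00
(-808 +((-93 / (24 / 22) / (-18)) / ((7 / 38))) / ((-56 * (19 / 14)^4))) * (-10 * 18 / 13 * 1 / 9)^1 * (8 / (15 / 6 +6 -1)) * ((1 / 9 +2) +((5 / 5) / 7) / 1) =2989.15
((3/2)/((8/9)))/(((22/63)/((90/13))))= 76545/2288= 33.45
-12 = -12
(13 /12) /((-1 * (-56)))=13 /672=0.02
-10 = -10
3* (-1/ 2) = -3/ 2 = -1.50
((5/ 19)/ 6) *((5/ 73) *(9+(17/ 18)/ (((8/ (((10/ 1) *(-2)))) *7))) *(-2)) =-54575/ 1048572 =-0.05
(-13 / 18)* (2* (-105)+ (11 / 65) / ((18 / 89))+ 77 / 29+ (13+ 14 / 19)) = 124273831 / 892620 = 139.22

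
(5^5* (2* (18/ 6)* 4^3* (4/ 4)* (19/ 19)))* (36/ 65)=8640000/ 13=664615.38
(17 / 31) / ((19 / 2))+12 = 7102 / 589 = 12.06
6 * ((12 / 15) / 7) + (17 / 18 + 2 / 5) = 1279 / 630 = 2.03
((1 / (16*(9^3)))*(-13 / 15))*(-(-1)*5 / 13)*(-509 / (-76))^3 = -131872229 / 15360648192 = -0.01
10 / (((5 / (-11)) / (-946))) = 20812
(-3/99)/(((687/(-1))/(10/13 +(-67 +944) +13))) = 3860/98241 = 0.04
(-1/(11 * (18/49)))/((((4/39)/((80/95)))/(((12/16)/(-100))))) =637/41800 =0.02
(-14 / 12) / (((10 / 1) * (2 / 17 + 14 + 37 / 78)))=-1547 / 193490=-0.01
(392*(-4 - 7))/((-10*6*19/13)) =14014/285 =49.17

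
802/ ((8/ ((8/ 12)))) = 401/ 6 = 66.83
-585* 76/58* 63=-1400490/29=-48292.76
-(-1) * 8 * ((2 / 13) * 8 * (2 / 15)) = 256 / 195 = 1.31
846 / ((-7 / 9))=-7614 / 7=-1087.71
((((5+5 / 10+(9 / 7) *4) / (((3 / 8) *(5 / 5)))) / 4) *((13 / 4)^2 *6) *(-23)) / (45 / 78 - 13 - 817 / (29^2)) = 6331989079 / 8200780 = 772.12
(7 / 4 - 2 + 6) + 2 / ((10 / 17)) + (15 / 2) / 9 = 599 / 60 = 9.98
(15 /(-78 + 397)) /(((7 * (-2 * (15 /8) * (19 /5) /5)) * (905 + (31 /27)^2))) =-36450 /14015886731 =-0.00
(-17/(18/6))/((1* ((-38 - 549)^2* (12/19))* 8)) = -323/99235872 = -0.00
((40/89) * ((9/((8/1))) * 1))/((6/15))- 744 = -132207/178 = -742.74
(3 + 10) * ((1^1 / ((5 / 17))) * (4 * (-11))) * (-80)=155584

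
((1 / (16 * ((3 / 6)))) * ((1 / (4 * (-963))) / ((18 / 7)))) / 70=-1 / 5546880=-0.00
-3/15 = -1/5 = -0.20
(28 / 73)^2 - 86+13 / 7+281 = 7348850 / 37303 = 197.00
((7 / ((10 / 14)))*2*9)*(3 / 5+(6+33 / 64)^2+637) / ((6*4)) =2047341471 / 409600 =4998.39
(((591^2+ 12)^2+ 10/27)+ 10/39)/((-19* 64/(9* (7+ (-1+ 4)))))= -214119827736095/23712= -9030019725.71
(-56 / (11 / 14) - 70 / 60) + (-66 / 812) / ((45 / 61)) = -72.55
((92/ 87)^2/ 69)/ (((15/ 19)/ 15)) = 6992/ 22707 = 0.31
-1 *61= -61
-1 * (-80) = 80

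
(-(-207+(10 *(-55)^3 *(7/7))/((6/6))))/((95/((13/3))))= 21631441/285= 75899.79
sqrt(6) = 2.45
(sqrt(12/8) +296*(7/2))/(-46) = -518/23 - sqrt(6)/92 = -22.55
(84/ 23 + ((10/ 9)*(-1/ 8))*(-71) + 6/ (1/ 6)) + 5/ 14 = 49.87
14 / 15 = 0.93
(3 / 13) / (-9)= -1 / 39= -0.03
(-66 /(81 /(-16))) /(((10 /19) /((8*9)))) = 26752 /15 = 1783.47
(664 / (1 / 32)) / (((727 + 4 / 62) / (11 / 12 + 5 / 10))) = 2799424 / 67617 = 41.40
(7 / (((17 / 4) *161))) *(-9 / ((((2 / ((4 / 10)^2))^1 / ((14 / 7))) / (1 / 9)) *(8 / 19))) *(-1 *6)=228 / 9775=0.02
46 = 46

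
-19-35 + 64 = 10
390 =390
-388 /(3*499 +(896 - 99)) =-194 /1147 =-0.17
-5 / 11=-0.45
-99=-99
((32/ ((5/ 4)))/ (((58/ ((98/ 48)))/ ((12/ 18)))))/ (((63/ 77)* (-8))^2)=5929/ 422820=0.01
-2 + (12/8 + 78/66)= 15/22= 0.68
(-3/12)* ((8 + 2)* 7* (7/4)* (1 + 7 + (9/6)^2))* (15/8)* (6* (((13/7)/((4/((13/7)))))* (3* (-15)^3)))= 15785128125/512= 30830328.37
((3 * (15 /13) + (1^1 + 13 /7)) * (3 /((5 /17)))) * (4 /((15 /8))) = 12512 /91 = 137.49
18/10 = 1.80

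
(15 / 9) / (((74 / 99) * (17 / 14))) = 1155 / 629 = 1.84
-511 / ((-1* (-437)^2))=511 / 190969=0.00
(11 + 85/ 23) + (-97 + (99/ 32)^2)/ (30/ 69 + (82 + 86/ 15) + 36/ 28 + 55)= 115770470657/ 8216256512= 14.09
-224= -224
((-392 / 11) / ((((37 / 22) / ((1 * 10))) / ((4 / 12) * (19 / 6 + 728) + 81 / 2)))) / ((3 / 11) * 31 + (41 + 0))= -6893810 / 5661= -1217.77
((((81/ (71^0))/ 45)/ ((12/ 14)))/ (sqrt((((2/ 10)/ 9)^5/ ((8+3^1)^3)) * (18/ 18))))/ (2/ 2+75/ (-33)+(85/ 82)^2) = -128142630 * sqrt(55)/ 181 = -5250448.50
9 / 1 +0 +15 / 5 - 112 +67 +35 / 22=-691 / 22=-31.41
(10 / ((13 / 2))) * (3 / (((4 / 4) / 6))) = 360 / 13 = 27.69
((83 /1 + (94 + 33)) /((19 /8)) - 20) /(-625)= -52 /475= -0.11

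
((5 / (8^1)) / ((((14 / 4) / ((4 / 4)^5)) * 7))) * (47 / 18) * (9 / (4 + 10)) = 235 / 5488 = 0.04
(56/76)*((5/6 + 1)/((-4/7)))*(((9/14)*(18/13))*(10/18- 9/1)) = 231/13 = 17.77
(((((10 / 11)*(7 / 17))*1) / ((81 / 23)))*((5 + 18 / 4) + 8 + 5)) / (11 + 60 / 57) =76475 / 385407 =0.20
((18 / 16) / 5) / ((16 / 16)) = 9 / 40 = 0.22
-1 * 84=-84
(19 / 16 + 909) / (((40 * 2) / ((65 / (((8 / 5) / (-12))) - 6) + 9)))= -14111547 / 2560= -5512.32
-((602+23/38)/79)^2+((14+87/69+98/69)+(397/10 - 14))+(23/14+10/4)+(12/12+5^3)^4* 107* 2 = 1173909087556352952247/21763989660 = 53938138452.34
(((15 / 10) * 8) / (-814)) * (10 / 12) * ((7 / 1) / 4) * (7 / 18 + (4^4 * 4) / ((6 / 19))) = -2043125 / 29304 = -69.72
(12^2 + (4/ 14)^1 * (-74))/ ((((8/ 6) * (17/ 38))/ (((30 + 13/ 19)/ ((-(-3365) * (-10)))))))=-75207/ 400435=-0.19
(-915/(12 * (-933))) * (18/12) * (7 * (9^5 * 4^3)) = 1008556920/311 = 3242948.30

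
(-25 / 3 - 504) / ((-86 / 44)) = 33814 / 129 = 262.12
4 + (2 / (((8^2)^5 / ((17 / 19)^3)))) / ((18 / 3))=88377542054705 / 22094385512448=4.00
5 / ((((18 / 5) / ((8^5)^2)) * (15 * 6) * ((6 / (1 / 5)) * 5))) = 134217728 / 1215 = 110467.27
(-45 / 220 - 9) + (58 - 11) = 1663 / 44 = 37.80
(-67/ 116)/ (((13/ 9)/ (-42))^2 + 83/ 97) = -232150779/ 344397185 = -0.67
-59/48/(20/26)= -767/480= -1.60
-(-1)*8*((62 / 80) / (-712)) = -31 / 3560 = -0.01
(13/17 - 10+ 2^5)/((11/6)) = 2322/187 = 12.42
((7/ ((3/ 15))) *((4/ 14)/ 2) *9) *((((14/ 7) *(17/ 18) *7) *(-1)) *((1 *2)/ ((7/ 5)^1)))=-850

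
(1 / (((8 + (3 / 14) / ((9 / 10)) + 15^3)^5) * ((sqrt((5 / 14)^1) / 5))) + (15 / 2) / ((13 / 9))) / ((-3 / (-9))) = 15.58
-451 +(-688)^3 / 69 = -325691791 / 69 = -4720170.88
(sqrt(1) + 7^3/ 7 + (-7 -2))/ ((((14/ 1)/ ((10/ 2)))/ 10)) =1025/ 7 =146.43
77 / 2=38.50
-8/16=-1/2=-0.50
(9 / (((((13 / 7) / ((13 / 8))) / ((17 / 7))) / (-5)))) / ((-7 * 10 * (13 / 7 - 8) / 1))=-153 / 688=-0.22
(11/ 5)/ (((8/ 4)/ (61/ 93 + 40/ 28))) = 2.29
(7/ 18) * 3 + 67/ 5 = 14.57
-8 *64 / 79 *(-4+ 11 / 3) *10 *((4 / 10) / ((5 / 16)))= 32768 / 1185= 27.65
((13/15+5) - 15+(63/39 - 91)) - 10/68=-654149/6630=-98.67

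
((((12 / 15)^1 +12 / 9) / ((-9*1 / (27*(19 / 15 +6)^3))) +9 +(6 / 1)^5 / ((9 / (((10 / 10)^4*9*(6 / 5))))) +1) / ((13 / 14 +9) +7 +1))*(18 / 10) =1626685508 / 2353125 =691.29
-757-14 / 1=-771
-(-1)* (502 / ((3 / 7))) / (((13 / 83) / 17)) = 4958254 / 39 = 127134.72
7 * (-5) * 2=-70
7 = 7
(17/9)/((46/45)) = 85/46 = 1.85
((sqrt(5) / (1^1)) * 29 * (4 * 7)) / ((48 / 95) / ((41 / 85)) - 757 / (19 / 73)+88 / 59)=-0.62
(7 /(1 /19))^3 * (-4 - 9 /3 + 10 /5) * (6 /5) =-14115822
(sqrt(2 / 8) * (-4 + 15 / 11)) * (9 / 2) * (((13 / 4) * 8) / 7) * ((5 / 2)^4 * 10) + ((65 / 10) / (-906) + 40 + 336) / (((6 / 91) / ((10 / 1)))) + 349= 81651921497 / 1674288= 48768.15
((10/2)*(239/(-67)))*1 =-1195/67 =-17.84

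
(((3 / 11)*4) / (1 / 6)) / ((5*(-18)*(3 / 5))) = -4 / 33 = -0.12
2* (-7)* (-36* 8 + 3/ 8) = 16107/ 4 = 4026.75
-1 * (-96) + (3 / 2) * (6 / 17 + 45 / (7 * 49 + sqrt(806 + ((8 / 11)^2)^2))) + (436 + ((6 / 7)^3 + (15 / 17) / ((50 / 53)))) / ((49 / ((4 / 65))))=30905478400544054081 / 317705605927432450 - 49005 * sqrt(1311638) / 3421388534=97.26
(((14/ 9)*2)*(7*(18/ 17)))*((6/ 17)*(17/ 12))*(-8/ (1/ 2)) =-3136/ 17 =-184.47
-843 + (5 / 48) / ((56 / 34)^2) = -842.96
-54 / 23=-2.35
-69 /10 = -6.90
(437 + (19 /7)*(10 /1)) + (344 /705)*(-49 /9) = 20496913 /44415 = 461.49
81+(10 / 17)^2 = 23509 / 289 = 81.35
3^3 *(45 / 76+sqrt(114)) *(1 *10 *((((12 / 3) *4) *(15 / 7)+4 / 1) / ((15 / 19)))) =54270 / 7+91656 *sqrt(114) / 7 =147555.47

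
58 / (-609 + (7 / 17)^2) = -8381 / 87976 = -0.10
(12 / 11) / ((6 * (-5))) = -0.04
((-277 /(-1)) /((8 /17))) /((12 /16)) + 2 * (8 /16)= 4715 /6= 785.83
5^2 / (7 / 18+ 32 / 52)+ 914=938.89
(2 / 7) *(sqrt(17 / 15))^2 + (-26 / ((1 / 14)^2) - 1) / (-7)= 10927 / 15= 728.47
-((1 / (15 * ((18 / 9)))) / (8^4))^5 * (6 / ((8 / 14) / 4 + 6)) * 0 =0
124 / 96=31 / 24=1.29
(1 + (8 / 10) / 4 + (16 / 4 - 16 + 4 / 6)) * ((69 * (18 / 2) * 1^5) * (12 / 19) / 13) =-305.72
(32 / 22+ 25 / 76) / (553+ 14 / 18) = 1917 / 595232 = 0.00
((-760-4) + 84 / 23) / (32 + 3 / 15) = -87440 / 3703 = -23.61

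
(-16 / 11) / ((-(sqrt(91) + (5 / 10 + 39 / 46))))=-5704 / 259479 + 4232 * sqrt(91) / 259479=0.13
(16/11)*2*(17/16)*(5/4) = 85/22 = 3.86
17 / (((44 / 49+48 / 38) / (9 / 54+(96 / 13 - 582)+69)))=-623979475 / 156936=-3976.01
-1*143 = -143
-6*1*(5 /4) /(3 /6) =-15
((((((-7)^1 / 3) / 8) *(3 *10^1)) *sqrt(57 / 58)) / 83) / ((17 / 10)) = -175 *sqrt(3306) / 163676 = -0.06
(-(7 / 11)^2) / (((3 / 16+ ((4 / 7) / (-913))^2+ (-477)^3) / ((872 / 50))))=115386451264 / 1773179749399176725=0.00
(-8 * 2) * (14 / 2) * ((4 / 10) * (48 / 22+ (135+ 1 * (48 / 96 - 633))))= 1220464 / 55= 22190.25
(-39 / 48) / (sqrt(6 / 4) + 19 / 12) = -741 / 580 + 117 * sqrt(6) / 290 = -0.29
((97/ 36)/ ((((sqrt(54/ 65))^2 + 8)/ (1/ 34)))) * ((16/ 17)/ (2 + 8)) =1261/ 1492974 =0.00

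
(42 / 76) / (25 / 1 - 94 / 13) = 13 / 418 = 0.03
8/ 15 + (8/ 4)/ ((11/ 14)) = 508/ 165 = 3.08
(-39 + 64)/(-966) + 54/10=25957/4830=5.37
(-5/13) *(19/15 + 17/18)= -199/234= -0.85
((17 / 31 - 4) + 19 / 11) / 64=-147 / 5456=-0.03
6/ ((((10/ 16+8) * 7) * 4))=4/ 161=0.02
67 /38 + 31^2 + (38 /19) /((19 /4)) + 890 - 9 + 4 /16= 1844.43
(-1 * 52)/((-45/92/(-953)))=-4559152/45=-101314.49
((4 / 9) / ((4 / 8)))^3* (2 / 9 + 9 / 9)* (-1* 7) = -39424 / 6561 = -6.01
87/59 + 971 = 57376/59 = 972.47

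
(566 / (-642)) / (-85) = 283 / 27285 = 0.01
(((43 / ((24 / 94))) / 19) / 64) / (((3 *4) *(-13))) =-0.00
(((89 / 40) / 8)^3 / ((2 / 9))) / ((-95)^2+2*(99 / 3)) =6344721 / 595787776000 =0.00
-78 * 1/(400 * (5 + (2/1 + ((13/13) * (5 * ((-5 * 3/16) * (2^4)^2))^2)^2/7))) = -273/414720000009800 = -0.00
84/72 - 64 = -377/6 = -62.83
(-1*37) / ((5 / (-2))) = 74 / 5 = 14.80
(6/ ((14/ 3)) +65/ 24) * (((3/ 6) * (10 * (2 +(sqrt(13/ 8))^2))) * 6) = 97295/ 224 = 434.35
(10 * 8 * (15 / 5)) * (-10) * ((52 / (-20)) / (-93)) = -2080 / 31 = -67.10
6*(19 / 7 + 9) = 492 / 7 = 70.29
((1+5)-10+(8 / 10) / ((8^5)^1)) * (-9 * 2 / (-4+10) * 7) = 3440619 / 40960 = 84.00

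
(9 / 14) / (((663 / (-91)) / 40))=-60 / 17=-3.53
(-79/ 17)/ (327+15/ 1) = -79/ 5814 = -0.01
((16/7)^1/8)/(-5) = -0.06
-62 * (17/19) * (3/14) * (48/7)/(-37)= 75888/34447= 2.20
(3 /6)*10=5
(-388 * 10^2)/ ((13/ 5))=-194000/ 13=-14923.08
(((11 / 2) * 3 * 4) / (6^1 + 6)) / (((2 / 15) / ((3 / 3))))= 165 / 4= 41.25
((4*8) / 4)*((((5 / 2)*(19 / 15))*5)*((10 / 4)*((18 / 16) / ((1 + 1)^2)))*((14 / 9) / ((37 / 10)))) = 16625 / 444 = 37.44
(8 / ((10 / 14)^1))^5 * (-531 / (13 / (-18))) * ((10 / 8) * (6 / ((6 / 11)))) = 14475709366272 / 8125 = 1781625768.16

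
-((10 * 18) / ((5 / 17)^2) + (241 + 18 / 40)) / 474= -9289 / 1896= -4.90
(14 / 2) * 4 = 28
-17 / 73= -0.23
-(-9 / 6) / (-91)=-3 / 182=-0.02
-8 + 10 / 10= -7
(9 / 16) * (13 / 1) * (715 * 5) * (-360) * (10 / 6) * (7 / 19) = -219594375 / 38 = -5778799.34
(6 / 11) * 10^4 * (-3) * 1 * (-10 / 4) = 450000 / 11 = 40909.09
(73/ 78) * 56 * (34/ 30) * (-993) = -11501588/ 195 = -58982.50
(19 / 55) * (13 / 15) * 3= 247 / 275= 0.90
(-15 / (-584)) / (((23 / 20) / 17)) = 0.38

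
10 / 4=5 / 2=2.50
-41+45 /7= -242 /7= -34.57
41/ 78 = 0.53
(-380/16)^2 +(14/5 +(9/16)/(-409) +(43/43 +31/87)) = 101094407/177915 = 568.22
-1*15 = -15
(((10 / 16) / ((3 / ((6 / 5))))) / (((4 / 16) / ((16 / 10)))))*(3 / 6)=4 / 5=0.80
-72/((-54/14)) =56/3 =18.67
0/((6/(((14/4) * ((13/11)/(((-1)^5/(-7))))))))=0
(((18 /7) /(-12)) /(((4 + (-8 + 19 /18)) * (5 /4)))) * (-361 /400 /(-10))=9747 /1855000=0.01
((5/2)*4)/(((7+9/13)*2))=13/20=0.65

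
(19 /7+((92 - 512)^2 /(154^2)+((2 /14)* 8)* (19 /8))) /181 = 10898 /153307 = 0.07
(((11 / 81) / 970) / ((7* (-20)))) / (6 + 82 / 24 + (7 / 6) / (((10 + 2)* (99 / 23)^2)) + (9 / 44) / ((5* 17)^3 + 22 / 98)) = -60078949524 / 566048432495597275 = -0.00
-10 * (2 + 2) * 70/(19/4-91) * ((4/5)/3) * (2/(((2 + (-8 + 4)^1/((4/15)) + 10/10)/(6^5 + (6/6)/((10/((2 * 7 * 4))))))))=-11227.56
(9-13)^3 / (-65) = 64 / 65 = 0.98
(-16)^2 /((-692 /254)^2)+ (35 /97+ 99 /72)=841345019 /23224904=36.23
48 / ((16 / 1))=3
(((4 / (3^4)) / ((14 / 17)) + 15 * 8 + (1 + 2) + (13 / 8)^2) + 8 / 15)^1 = 22903883 / 181440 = 126.23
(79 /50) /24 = 79 /1200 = 0.07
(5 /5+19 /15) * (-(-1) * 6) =13.60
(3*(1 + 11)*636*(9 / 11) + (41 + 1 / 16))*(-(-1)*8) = 3304251 / 22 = 150193.23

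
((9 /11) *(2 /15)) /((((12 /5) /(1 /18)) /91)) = 91 /396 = 0.23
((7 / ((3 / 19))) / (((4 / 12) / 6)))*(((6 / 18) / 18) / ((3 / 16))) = 2128 / 27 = 78.81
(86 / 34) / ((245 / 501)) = 21543 / 4165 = 5.17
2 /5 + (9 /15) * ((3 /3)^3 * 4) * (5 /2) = 32 /5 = 6.40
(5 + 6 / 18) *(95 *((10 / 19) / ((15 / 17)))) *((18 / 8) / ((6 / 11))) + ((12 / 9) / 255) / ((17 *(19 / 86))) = 308045444 / 247095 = 1246.67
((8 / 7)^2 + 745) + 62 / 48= 879175 / 1176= 747.60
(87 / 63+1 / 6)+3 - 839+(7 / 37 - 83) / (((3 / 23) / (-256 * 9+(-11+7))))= 758598175 / 518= 1464475.24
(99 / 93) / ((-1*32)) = -33 / 992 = -0.03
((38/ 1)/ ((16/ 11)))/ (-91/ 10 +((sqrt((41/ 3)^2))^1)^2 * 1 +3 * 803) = 9405/ 931204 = 0.01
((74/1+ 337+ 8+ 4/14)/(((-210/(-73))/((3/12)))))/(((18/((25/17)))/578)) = 18211675/10584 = 1720.68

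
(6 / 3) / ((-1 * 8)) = -1 / 4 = -0.25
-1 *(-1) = 1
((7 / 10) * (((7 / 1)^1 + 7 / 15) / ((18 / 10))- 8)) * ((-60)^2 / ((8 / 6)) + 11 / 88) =-1965691 / 270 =-7280.34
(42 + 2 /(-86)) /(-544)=-1805 /23392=-0.08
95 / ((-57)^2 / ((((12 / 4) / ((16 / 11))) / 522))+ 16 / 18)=9405 / 81407032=0.00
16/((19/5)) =4.21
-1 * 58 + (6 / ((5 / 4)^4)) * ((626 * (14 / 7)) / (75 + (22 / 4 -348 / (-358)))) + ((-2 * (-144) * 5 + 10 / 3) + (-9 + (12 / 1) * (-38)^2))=1024970298703 / 54688125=18742.10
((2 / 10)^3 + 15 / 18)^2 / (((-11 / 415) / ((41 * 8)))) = -2709883766 / 309375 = -8759.22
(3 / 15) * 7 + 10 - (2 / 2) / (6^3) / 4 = 49243 / 4320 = 11.40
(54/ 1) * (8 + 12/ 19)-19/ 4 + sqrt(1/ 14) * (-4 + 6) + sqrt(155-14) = sqrt(14)/ 7 + sqrt(141) + 35063/ 76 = 473.76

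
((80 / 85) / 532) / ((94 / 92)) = 184 / 106267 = 0.00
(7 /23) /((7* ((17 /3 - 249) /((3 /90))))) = -1 /167900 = -0.00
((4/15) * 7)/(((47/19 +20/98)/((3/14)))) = 1862/12465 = 0.15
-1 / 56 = -0.02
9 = 9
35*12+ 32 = 452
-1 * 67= -67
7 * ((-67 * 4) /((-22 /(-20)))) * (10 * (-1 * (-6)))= -1125600 /11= -102327.27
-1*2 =-2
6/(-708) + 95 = 11209/118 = 94.99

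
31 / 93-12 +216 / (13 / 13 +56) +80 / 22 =-2659 / 627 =-4.24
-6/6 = -1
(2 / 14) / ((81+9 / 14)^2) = 28 / 1306449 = 0.00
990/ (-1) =-990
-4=-4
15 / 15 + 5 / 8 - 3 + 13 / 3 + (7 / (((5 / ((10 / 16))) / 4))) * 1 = 155 / 24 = 6.46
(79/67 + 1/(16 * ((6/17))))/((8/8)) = 8723/6432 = 1.36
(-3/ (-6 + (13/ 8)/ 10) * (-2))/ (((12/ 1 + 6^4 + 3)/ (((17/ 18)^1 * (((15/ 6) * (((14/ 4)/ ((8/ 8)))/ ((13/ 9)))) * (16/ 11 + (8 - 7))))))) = -321300/ 29183297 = -0.01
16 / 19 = 0.84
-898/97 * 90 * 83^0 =-80820/97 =-833.20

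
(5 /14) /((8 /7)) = 0.31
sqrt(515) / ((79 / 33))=33 * sqrt(515) / 79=9.48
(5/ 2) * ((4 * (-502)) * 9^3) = -3659580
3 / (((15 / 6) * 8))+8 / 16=13 / 20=0.65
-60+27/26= -58.96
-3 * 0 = 0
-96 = -96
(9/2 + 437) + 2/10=4417/10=441.70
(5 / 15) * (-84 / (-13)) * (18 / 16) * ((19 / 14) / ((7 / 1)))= 171 / 364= 0.47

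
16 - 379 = -363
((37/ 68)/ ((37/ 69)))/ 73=69/ 4964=0.01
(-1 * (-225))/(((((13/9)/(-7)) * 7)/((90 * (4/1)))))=-729000/13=-56076.92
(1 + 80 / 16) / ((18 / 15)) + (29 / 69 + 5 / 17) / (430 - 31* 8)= 534134 / 106743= 5.00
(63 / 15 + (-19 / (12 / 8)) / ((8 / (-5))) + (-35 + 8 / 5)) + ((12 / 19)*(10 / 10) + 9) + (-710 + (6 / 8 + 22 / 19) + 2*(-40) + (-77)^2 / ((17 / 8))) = 9643361 / 4845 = 1990.37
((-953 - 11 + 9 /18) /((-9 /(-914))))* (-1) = 880639 /9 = 97848.78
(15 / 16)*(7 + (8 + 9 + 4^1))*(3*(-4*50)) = -15750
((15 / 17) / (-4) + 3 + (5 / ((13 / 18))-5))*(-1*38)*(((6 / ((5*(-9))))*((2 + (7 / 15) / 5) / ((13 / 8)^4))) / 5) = 50791755776 / 35504893125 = 1.43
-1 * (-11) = 11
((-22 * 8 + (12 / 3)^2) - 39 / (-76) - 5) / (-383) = 12501 / 29108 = 0.43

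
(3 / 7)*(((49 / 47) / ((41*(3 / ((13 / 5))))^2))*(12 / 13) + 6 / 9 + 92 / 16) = 21728381 / 7900700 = 2.75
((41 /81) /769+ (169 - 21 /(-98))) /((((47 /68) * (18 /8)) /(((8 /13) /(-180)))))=-8027438896 /21579214293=-0.37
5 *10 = 50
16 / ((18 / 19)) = 152 / 9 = 16.89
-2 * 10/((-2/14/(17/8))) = 595/2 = 297.50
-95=-95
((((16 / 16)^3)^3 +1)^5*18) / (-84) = -48 / 7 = -6.86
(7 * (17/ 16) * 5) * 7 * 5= 20825/ 16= 1301.56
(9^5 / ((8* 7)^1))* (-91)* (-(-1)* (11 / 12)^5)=-508760109 / 8192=-62104.51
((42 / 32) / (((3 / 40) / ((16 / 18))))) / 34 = 70 / 153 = 0.46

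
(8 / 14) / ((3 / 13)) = 52 / 21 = 2.48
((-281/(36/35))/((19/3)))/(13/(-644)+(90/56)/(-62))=14024710/14991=935.54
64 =64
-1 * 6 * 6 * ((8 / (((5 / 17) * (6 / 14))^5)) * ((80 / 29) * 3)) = -12218130738688 / 163125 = -74900418.32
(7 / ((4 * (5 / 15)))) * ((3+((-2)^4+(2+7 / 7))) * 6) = 693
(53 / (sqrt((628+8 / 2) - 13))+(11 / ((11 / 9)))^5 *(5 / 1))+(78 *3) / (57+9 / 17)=53 *sqrt(619) / 619+48125598 / 163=295251.20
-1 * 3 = -3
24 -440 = -416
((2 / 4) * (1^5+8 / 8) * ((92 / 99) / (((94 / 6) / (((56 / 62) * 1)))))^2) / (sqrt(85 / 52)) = 13271552 * sqrt(1105) / 196501517685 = 0.00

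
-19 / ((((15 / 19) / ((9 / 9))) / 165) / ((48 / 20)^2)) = -571824 / 25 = -22872.96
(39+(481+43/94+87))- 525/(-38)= 554797/893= 621.27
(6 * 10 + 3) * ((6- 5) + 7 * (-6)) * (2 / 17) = -5166 / 17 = -303.88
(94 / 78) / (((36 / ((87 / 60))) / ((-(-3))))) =1363 / 9360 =0.15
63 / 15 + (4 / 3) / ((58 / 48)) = 769 / 145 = 5.30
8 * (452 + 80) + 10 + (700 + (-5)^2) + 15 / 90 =29947 / 6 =4991.17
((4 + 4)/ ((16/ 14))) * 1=7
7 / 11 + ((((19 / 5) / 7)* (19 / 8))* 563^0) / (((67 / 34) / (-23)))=-14.41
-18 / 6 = -3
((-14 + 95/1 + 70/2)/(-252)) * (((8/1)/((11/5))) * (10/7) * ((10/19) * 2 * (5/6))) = -580000/276507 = -2.10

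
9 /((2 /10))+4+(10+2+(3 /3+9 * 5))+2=109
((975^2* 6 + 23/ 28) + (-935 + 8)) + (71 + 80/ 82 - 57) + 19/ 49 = 45828015689/ 8036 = 5702839.18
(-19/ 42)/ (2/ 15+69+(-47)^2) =-95/ 478408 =-0.00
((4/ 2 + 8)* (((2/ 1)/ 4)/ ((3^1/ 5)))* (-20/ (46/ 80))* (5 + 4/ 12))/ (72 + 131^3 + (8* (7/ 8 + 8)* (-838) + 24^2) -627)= -0.00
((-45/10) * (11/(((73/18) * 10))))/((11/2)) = -81/365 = -0.22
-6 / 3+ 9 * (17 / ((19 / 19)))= 151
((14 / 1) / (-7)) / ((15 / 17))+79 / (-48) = -313 / 80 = -3.91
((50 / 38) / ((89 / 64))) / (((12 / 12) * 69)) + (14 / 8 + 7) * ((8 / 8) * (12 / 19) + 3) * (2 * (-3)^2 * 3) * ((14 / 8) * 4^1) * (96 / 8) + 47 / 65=1093162848563 / 7584135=144138.11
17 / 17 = 1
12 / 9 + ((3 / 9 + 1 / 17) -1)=37 / 51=0.73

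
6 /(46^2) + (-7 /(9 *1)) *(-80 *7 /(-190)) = -2.29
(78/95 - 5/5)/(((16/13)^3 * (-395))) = 37349/153702400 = 0.00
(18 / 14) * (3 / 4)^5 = 2187 / 7168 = 0.31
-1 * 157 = -157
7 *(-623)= -4361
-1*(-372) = 372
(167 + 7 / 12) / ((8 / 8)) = 2011 / 12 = 167.58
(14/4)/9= 7/18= 0.39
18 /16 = 9 /8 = 1.12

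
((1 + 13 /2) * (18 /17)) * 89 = 12015 /17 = 706.76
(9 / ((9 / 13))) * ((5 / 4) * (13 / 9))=845 / 36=23.47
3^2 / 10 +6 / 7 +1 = 193 / 70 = 2.76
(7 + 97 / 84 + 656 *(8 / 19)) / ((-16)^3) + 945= 944.93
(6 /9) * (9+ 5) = 28 /3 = 9.33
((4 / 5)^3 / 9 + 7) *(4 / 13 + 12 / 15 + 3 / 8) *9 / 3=2040323 / 65000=31.39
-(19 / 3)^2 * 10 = -3610 / 9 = -401.11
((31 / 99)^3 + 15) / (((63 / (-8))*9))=-16667744 / 78594219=-0.21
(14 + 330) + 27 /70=24107 /70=344.39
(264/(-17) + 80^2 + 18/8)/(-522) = -434297/35496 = -12.24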